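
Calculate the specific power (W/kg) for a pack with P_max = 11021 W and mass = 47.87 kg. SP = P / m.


Specific power = 11021 W / 47.87 kg = 230.2 W/kg

230.2 W/kg


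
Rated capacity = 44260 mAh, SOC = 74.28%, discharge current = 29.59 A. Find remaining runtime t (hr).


Convert: C_total = 44260 mAh = 44.26 Ah
Step 1: remaining = SOC/100 * C_total = 74.28/100 * 44.26 = 32.876 Ah
Step 2: t = remaining / I = 32.876 / 29.59 = 1.111 hr

1.111 hr


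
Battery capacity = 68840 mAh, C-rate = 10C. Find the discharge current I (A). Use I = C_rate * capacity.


Convert: capacity = 68840 mAh = 68.84 Ah
At 10C: I = 10 * 68.84 Ah = 688.4 A

688.4 A


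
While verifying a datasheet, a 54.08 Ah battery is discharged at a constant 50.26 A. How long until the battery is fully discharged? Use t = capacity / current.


t = capacity / current = 54.08 / 50.26 = 1.076 hr

1.076 hr


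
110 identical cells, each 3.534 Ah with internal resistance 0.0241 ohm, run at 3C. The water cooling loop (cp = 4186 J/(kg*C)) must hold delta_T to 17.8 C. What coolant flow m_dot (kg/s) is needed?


Step 1: I = 3 * 3.534 = 10.602 A
Step 2: Q_cell = I^2 * R = 10.602^2 * 0.0241 = 2.7089 W
Step 3: Q_total = 110 * 2.7089 = 297.98 W
Step 4: m_dot = Q_total / (cp * dT) = 297.98 / (4186 * 17.8) = 0.003999 kg/s

0.003999 kg/s


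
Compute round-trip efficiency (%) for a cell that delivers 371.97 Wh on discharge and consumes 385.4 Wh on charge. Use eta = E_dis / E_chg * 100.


eta_e = E_dis / E_chg * 100 = 371.97 / 385.4 * 100 = 96.52%

96.52%


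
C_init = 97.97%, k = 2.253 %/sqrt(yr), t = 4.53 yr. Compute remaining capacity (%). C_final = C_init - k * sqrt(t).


Step 1: sqrt(4.53 yr) = 2.1284
Step 2: drop = 2.253 * 2.1284 = 4.7953
Step 3: C_final = 97.97 - 4.7953 = 93.17%

93.17%


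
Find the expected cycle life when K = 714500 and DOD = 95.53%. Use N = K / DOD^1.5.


DOD^1.5 = 933.7
N = K / DOD^1.5 = 714500 / 933.7 = 765.2

765.2 cycles


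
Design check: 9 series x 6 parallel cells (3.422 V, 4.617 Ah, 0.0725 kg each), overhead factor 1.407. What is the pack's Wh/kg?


Step 1: V_pack = 9 * 3.422 = 30.798 V
Step 2: C_pack = 6 * 4.617 = 27.702 Ah
Step 3: E_pack = V_pack * C_pack = 30.798 * 27.702 = 853.17 Wh
Step 4: m_pack = 9 * 6 * 0.0725 * 1.407 = 5.5084 kg
Step 5: ED = E_pack / m_pack = 853.17 / 5.5084 = 154.9 Wh/kg

154.9 Wh/kg


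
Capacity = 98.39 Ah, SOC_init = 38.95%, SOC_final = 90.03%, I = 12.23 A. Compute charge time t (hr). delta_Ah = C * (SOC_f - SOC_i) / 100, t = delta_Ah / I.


delta_Ah = 98.39 * (90.03 - 38.95) / 100 = 50.258 Ah
t = delta_Ah / I = 50.258 / 12.23 = 4.109 hr

4.109 hr


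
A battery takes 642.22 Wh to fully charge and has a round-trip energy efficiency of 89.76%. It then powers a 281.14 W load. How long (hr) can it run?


Step 1: E_discharge = eta/100 * E_charge = 89.76/100 * 642.22 = 576.46 Wh
Step 2: t = E_discharge / P = 576.46 / 281.14 = 2.050 hr

2.050 hr


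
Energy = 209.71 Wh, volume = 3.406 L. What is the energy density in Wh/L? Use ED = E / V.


ED = E / V = 209.71 / 3.406 = 61.57 Wh/L

61.57 Wh/L


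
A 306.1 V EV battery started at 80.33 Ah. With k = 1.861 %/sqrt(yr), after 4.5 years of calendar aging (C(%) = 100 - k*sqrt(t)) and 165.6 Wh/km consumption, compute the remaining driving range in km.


Step 1: capacity retention = 100 - 1.861 * sqrt(4.5) = 100 - 1.861 * 2.1213 = 96.052%
Step 2: C_now = 80.33 * 96.052/100 = 77.159 Ah
Step 3: E_pack = V * C_now = 306.1 * 77.159 = 23618 Wh
Step 4: range = E_pack / consumption = 23618 / 165.6 = 142.6 km

142.6 km


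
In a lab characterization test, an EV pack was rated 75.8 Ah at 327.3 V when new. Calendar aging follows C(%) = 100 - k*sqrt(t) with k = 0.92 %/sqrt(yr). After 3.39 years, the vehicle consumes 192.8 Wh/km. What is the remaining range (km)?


Step 1: capacity retention = 100 - 0.92 * sqrt(3.39) = 100 - 0.92 * 1.8412 = 98.306%
Step 2: C_now = 75.8 * 98.306/100 = 74.516 Ah
Step 3: E_pack = V * C_now = 327.3 * 74.516 = 24389 Wh
Step 4: range = E_pack / consumption = 24389 / 192.8 = 126.5 km

126.5 km


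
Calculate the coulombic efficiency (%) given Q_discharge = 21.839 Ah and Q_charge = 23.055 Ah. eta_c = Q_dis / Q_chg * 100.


Coulombic efficiency = 21.839/23.055 * 100% = 94.73%

94.73%


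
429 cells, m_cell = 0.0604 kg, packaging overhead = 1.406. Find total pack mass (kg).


Cell mass sum = 429 * 0.0604 = 25.912 kg
With overhead 1.406: m_pack = 25.912 * 1.406 = 36.43 kg

36.43 kg


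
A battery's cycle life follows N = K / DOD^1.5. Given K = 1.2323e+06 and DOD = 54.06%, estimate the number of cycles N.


DOD^1.5 = 397.48
N = K / DOD^1.5 = 1.2323e+06 / 397.48 = 3100

3100 cycles


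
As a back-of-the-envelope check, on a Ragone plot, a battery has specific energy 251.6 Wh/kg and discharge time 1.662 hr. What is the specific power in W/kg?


Specific power = 251.6 Wh/kg / 1.662 hr = 151.4 W/kg

151.4 W/kg


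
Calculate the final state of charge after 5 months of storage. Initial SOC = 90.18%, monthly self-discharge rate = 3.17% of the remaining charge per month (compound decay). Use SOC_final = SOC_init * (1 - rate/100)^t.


Monthly retention factor = 1 - 3.17/100 = 0.9683
Over 5 months: factor^5 = 0.85124
SOC_final = 90.18 * 0.85124 = 76.76%

76.76%


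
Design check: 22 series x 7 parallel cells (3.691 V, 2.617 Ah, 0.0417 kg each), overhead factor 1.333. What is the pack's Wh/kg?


Step 1: V_pack = 22 * 3.691 = 81.202 V
Step 2: C_pack = 7 * 2.617 = 18.319 Ah
Step 3: E_pack = V_pack * C_pack = 81.202 * 18.319 = 1487.5 Wh
Step 4: m_pack = 22 * 7 * 0.0417 * 1.333 = 8.5603 kg
Step 5: ED = E_pack / m_pack = 1487.5 / 8.5603 = 173.8 Wh/kg

173.8 Wh/kg


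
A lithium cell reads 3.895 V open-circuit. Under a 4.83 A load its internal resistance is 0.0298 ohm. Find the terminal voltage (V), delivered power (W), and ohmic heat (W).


Step 1: V_terminal = OCV - I*R = 3.895 - 4.83 * 0.0298 = 3.7511 V
Step 2: P_out = V_terminal * I = 3.7511 * 4.83 = 18.12 W
Step 3: Q = I^2 * R = 4.83^2 * 0.0298 = 0.6952 W

V=3.7511 V, P=18.12 W, Q=0.6952 W


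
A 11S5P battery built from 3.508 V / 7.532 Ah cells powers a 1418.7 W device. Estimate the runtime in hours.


Step 1: E_pack = Ns * V_cell * Np * C_cell = 11 * 3.508 * 5 * 7.532 = 1453.2 Wh
Step 2: t = E_pack / P = 1453.2 / 1418.7 = 1.024 hr

1.024 hr


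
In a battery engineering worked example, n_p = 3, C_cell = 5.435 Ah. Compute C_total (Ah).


Parallel capacities add: 3 * 5.435 Ah = 16.305 Ah

16.305 Ah


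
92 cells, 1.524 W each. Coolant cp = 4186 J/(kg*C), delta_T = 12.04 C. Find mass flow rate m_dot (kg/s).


Q_total = 92 * 1.524 = 140.21 W
m_dot = Q_total / (cp * dT) = 140.21 / (4186 * 12.04) = 0.002782 kg/s

0.002782 kg/s


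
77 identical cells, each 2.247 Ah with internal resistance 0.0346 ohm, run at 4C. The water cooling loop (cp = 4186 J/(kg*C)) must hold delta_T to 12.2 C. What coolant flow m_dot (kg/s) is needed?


Step 1: I = 4 * 2.247 = 8.988 A
Step 2: Q_cell = I^2 * R = 8.988^2 * 0.0346 = 2.7951 W
Step 3: Q_total = 77 * 2.7951 = 215.22 W
Step 4: m_dot = Q_total / (cp * dT) = 215.22 / (4186 * 12.2) = 0.004214 kg/s

0.004214 kg/s


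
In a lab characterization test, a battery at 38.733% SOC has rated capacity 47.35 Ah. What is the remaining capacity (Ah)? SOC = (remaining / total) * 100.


remaining = SOC / 100 * total = 38.733 / 100 * 47.35 = 18.34 Ah

18.34 Ah


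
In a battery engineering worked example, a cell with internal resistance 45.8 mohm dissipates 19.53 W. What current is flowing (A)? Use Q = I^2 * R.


Convert: R = 45.8 mohm = 0.0458 ohm
I = sqrt(Q / R) = sqrt(19.53 / 0.0458) = sqrt(426.42) = 20.65 A

20.65 A


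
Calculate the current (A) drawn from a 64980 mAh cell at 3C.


Convert: capacity = 64980 mAh = 64.98 Ah
I = C_rate * capacity = 3 * 64.98 = 194.94 A

194.94 A


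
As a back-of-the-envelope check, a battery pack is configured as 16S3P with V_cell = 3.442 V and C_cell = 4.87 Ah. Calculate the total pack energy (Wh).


E = Ns * Vcell * Np * Ccell = 16 * 3.442 * 3 * 4.87 = 804.6 Wh

804.6 Wh


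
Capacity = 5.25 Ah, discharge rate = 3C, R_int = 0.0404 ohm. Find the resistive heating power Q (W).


Step 1: I = C_rate * capacity = 3 * 5.25 = 15.75 A
Step 2: Q = I^2 * R = 15.75^2 * 0.0404 = 248.06 * 0.0404 = 10.02 W

10.02 W


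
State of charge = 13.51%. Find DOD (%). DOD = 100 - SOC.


DOD = 100 - SOC = 100 - 13.51 = 86.49%

86.49%


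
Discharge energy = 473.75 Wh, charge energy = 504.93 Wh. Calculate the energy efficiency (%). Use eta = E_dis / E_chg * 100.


eta_e = E_dis / E_chg * 100 = 473.75 / 504.93 * 100 = 93.82%

93.82%


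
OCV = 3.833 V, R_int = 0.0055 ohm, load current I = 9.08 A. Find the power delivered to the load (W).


Step 1: V_terminal = OCV - I*R = 3.833 - 9.08 * 0.0055 = 3.7831 V
Step 2: P_out = V_terminal * I = 3.7831 * 9.08 = 34.35 W

34.35 W


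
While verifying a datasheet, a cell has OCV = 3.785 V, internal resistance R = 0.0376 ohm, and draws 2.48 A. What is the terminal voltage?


V = OCV - I*R = 3.785 - 2.48 * 0.0376 = 3.692 V

3.692 V


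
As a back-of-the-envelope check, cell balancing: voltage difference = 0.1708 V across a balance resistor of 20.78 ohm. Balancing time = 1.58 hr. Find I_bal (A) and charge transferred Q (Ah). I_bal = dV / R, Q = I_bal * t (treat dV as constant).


I_bal = dV / R = 0.1708 / 20.78 = 0.0082194 A
Q = I_bal * t = 0.0082194 * 1.58 = 0.01299 Ah

I=0.0082194 A, Q=0.01299 Ah


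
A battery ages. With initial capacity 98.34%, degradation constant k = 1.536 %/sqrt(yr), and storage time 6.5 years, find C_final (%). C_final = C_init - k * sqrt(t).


sqrt(t) = sqrt(6.5) = 2.5495
C_final = 98.34 - 1.536 * 2.5495 = 94.42%

94.42%


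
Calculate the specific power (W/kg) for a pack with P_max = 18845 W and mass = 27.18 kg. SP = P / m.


SP = P / m = 18845 / 27.18 = 693.3 W/kg

693.3 W/kg


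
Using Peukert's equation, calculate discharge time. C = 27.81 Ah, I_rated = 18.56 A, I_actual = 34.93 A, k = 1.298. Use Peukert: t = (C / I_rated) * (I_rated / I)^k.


t_rated = C / I_rated = 27.81 / 18.56 = 1.4984 hr
(I_rated/I)^k = (0.53135)^1.298 = 0.44009
t = t_rated * (I_rated/I)^k = 1.4984 * 0.44009 = 0.6594 hr

0.6594 hr


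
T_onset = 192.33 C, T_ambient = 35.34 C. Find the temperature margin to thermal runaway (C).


margin = T_onset - T_ambient = 192.33 - 35.34 = 156.99 C

156.99 C


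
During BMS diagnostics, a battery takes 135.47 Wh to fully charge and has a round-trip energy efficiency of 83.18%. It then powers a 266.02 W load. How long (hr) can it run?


Step 1: E_discharge = eta/100 * E_charge = 83.18/100 * 135.47 = 112.68 Wh
Step 2: t = E_discharge / P = 112.68 / 266.02 = 0.4236 hr

0.4236 hr


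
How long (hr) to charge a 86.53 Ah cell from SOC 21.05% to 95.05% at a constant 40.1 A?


delta_Ah = 86.53 * (95.05 - 21.05) / 100 = 64.032 Ah
t = delta_Ah / I = 64.032 / 40.1 = 1.597 hr

1.597 hr


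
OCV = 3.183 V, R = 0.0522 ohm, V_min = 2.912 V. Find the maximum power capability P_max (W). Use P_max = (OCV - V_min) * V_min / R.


P_max = (OCV - V_min) * V_min / R = (3.183 - 2.912) * 2.912 / 0.0522 = 0.271 * 2.912 / 0.0522 = 15.12 W

15.12 W


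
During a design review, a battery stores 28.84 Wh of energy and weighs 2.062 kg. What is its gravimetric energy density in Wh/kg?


Specific energy = 28.84 Wh / 2.062 kg = 13.99 Wh/kg

13.99 Wh/kg


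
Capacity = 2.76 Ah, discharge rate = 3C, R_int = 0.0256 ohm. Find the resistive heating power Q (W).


Step 1: I = C_rate * capacity = 3 * 2.76 = 8.28 A
Step 2: Q = I^2 * R = 8.28^2 * 0.0256 = 68.558 * 0.0256 = 1.755 W

1.755 W


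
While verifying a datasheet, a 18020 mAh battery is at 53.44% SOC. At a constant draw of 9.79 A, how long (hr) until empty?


Convert: C_total = 18020 mAh = 18.02 Ah
Step 1: remaining = SOC/100 * C_total = 53.44/100 * 18.02 = 9.6299 Ah
Step 2: t = remaining / I = 9.6299 / 9.79 = 0.9836 hr

0.9836 hr


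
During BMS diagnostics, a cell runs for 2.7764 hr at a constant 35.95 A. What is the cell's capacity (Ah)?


C = I * t = 35.95 * 2.7764 = 99.81 Ah

99.81 Ah


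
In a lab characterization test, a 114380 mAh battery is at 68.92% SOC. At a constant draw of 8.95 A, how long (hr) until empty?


Convert: C_total = 114380 mAh = 114.38 Ah
Step 1: remaining = SOC/100 * C_total = 68.92/100 * 114.38 = 78.831 Ah
Step 2: t = remaining / I = 78.831 / 8.95 = 8.808 hr

8.808 hr


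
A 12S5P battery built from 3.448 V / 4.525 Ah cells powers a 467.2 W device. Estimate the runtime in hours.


Step 1: E_pack = Ns * V_cell * Np * C_cell = 12 * 3.448 * 5 * 4.525 = 936.13 Wh
Step 2: t = E_pack / P = 936.13 / 467.2 = 2.004 hr

2.004 hr


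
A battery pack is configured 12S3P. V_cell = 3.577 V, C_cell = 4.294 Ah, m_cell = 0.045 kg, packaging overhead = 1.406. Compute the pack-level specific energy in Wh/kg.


Step 1: V_pack = 12 * 3.577 = 42.924 V
Step 2: C_pack = 3 * 4.294 = 12.882 Ah
Step 3: E_pack = V_pack * C_pack = 42.924 * 12.882 = 552.95 Wh
Step 4: m_pack = 12 * 3 * 0.045 * 1.406 = 2.2777 kg
Step 5: ED = E_pack / m_pack = 552.95 / 2.2777 = 242.8 Wh/kg

242.8 Wh/kg


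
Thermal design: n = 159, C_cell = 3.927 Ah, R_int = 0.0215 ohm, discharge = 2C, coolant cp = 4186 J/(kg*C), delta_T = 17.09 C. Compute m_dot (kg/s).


Step 1: I = 2 * 3.927 = 7.854 A
Step 2: Q_cell = I^2 * R = 7.854^2 * 0.0215 = 1.3262 W
Step 3: Q_total = 159 * 1.3262 = 210.87 W
Step 4: m_dot = Q_total / (cp * dT) = 210.87 / (4186 * 17.09) = 0.002948 kg/s

0.002948 kg/s


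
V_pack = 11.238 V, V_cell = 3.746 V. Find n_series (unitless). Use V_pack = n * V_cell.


Rearranging: n = V_pack / V_cell = 11.238 / 3.746 = 3 cells

3


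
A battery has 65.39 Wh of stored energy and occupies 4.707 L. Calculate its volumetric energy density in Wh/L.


Volumetric ED = 65.39 Wh / 4.707 L = 13.89 Wh/L

13.89 Wh/L


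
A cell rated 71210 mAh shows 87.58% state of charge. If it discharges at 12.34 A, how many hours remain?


Convert: C_total = 71210 mAh = 71.21 Ah
Step 1: remaining = SOC/100 * C_total = 87.58/100 * 71.21 = 62.366 Ah
Step 2: t = remaining / I = 62.366 / 12.34 = 5.054 hr

5.054 hr


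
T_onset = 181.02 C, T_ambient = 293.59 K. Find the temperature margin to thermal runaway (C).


Convert: T_ambient = 293.59 K = 20.44 C
margin = 181.02 - 20.44 = 160.58 C

160.58 C


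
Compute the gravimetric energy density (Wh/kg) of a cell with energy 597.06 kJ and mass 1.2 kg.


Convert: E = 597.06 kJ = 165.85 Wh
ED = E / m = 165.85 / 1.2 = 138.2 Wh/kg

138.2 Wh/kg


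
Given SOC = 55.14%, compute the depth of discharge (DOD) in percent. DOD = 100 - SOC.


DOD = 100 - SOC = 100 - 55.14 = 44.86%

44.86%


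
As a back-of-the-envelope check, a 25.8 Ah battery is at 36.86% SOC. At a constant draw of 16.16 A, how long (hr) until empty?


Step 1: remaining = SOC/100 * C_total = 36.86/100 * 25.8 = 9.5099 Ah
Step 2: t = remaining / I = 9.5099 / 16.16 = 0.5885 hr

0.5885 hr


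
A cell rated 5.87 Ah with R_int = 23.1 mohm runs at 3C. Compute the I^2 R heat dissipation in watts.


Convert: R = 23.1 mohm = 0.0231 ohm
Step 1: I = C_rate * capacity = 3 * 5.87 = 17.61 A
Step 2: Q = I^2 * R = 17.61^2 * 0.0231 = 310.11 * 0.0231 = 7.164 W

7.164 W


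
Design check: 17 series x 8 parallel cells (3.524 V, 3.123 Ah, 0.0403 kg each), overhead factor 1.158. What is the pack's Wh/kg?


Step 1: V_pack = 17 * 3.524 = 59.908 V
Step 2: C_pack = 8 * 3.123 = 24.984 Ah
Step 3: E_pack = V_pack * C_pack = 59.908 * 24.984 = 1496.7 Wh
Step 4: m_pack = 17 * 8 * 0.0403 * 1.158 = 6.3468 kg
Step 5: ED = E_pack / m_pack = 1496.7 / 6.3468 = 235.8 Wh/kg

235.8 Wh/kg


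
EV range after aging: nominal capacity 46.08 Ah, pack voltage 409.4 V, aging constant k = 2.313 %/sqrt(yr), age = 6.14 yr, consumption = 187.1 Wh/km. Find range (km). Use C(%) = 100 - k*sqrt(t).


Step 1: capacity retention = 100 - 2.313 * sqrt(6.14) = 100 - 2.313 * 2.4779 = 94.269%
Step 2: C_now = 46.08 * 94.269/100 = 43.439 Ah
Step 3: E_pack = V * C_now = 409.4 * 43.439 = 17784 Wh
Step 4: range = E_pack / consumption = 17784 / 187.1 = 95.05 km

95.05 km


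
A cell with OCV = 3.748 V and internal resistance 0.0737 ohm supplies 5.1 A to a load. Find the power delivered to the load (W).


Step 1: V_terminal = OCV - I*R = 3.748 - 5.1 * 0.0737 = 3.3721 V
Step 2: P_out = V_terminal * I = 3.3721 * 5.1 = 17.20 W

17.20 W


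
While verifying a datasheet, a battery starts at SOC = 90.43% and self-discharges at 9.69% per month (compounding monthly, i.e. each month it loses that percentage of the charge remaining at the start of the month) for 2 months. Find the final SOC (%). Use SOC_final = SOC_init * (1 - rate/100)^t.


Monthly retention factor = 1 - 9.69/100 = 0.9031
Over 2 months: factor^2 = 0.81559
SOC_final = 90.43 * 0.81559 = 73.75%

73.75%


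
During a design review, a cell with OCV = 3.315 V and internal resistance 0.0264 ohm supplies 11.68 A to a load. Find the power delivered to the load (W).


Step 1: V_terminal = OCV - I*R = 3.315 - 11.68 * 0.0264 = 3.0066 V
Step 2: P_out = V_terminal * I = 3.0066 * 11.68 = 35.12 W

35.12 W


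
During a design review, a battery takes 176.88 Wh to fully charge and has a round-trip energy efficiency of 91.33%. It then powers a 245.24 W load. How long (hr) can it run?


Step 1: E_discharge = eta/100 * E_charge = 91.33/100 * 176.88 = 161.54 Wh
Step 2: t = E_discharge / P = 161.54 / 245.24 = 0.6587 hr

0.6587 hr


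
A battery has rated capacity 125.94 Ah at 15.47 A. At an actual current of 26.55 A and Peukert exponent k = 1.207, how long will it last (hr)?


Step 1: t_rated = C / I_rated = 125.94 / 15.47 = 8.1409 hr
Step 2: ratio = 15.47 / 26.55 = 0.58267
Step 3: ratio^k = 0.58267^1.207 = 0.52103
Step 4: t = t_rated * ratio^k = 8.1409 * 0.52103 = 4.242 hr

4.242 hr


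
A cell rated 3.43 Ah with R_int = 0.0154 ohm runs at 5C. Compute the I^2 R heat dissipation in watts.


Step 1: I = C_rate * capacity = 5 * 3.43 = 17.15 A
Step 2: Q = I^2 * R = 17.15^2 * 0.0154 = 294.12 * 0.0154 = 4.529 W

4.529 W


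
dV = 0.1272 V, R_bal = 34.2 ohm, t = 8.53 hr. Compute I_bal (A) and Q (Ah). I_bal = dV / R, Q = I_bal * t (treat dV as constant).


I_bal = dV / R = 0.1272 / 34.2 = 0.0037193 A
Q = I_bal * t = 0.0037193 * 8.53 = 0.03173 Ah

I=0.0037193 A, Q=0.03173 Ah


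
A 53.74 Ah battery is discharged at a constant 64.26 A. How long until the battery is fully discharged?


t = capacity / current = 53.74 / 64.26 = 0.8363 hr

0.8363 hr


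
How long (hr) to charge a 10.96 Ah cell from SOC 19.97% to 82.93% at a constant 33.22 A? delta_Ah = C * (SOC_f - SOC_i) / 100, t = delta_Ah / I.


Step 1: dSOC = 82.93% - 19.97% = 62.96%
Step 2: delta_Ah = 10.96 * 62.96 / 100 = 6.9004 Ah
Step 3: t = 6.9004 / 33.22 = 0.2077 hr

0.2077 hr


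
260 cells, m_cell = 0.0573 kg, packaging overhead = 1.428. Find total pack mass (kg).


m_pack = n * m_cell * overhead = 260 * 0.0573 * 1.428 = 21.27 kg

21.27 kg


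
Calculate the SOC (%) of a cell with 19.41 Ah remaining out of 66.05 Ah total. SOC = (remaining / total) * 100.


SOC = (remaining / total) * 100 = (19.41 / 66.05) * 100 = 29.39%

29.39%


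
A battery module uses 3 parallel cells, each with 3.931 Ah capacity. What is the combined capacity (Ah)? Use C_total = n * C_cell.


Parallel capacities add: 3 * 3.931 Ah = 11.793 Ah

11.793 Ah


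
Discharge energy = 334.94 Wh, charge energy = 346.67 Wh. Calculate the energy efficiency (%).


eta_e = E_dis / E_chg * 100 = 334.94 / 346.67 * 100 = 96.62%

96.62%


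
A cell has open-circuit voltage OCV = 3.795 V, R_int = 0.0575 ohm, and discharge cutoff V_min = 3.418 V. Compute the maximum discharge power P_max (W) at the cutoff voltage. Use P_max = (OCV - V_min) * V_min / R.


P_max = (OCV - V_min) * V_min / R = (3.795 - 3.418) * 3.418 / 0.0575 = 0.377 * 3.418 / 0.0575 = 22.41 W

22.41 W


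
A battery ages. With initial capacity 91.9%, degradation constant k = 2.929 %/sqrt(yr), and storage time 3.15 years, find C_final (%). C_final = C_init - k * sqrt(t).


Step 1: sqrt(3.15 yr) = 1.7748
Step 2: drop = 2.929 * 1.7748 = 5.1984
Step 3: C_final = 91.9 - 5.1984 = 86.70%

86.70%


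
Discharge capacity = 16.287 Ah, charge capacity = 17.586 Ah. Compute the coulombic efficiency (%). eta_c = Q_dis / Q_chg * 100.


Coulombic efficiency = 16.287/17.586 * 100% = 92.61%

92.61%


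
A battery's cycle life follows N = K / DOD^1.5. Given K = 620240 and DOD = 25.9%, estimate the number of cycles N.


Step 1: DOD^1.5 = 25.9^1.5 = 131.81
Step 2: N = 620240 / 131.81 = 4706 cycles

4706 cycles


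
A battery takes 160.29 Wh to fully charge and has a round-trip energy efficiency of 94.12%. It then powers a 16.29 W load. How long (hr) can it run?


Step 1: E_discharge = eta/100 * E_charge = 94.12/100 * 160.29 = 150.86 Wh
Step 2: t = E_discharge / P = 150.86 / 16.29 = 9.261 hr

9.261 hr


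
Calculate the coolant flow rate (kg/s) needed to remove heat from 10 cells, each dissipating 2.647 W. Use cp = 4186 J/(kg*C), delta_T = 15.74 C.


Step 1: Total heat Q = 10 * 2.647 W = 26.47 W
Step 2: denom = cp * dT = 4186 * 15.74 = 65888
Step 3: m_dot = 26.47 / 65888 = 4.017e-04 kg/s

4.017e-04 kg/s


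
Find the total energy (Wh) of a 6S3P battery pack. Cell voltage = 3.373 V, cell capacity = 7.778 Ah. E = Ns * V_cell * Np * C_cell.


E = Ns * Vcell * Np * Ccell = 6 * 3.373 * 3 * 7.778 = 472.2 Wh

472.2 Wh


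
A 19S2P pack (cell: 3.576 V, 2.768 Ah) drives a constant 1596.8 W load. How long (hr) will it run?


Step 1: E_pack = Ns * V_cell * Np * C_cell = 19 * 3.576 * 2 * 2.768 = 376.14 Wh
Step 2: t = E_pack / P = 376.14 / 1596.8 = 0.2356 hr

0.2356 hr


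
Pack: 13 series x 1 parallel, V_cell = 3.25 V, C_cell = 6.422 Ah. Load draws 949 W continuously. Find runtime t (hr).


Step 1: E_pack = Ns * V_cell * Np * C_cell = 13 * 3.25 * 1 * 6.422 = 271.33 Wh
Step 2: t = E_pack / P = 271.33 / 949 = 0.2859 hr

0.2859 hr


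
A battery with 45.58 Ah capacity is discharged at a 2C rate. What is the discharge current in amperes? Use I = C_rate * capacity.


At 2C: I = 2 * 45.58 Ah = 91.16 A

91.16 A


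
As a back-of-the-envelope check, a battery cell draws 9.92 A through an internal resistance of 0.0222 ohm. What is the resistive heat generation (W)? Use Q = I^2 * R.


Q = I^2 * R = 9.92^2 * 0.0222 = 2.185 W

2.185 W


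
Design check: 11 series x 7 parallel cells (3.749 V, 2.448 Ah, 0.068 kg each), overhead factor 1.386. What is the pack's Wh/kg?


Step 1: V_pack = 11 * 3.749 = 41.239 V
Step 2: C_pack = 7 * 2.448 = 17.136 Ah
Step 3: E_pack = V_pack * C_pack = 41.239 * 17.136 = 706.67 Wh
Step 4: m_pack = 11 * 7 * 0.068 * 1.386 = 7.2571 kg
Step 5: ED = E_pack / m_pack = 706.67 / 7.2571 = 97.38 Wh/kg

97.38 Wh/kg


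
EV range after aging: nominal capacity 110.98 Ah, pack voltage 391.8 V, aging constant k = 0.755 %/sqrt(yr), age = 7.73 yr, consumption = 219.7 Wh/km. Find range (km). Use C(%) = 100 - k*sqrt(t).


Step 1: capacity retention = 100 - 0.755 * sqrt(7.73) = 100 - 0.755 * 2.7803 = 97.901%
Step 2: C_now = 110.98 * 97.901/100 = 108.65 Ah
Step 3: E_pack = V * C_now = 391.8 * 108.65 = 42569 Wh
Step 4: range = E_pack / consumption = 42569 / 219.7 = 193.8 km

193.8 km


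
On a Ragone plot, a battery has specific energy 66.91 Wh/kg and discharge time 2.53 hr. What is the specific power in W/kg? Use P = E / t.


Specific power = 66.91 Wh/kg / 2.53 hr = 26.45 W/kg

26.45 W/kg


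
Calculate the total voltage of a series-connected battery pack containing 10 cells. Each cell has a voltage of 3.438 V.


With 10 cells in series at 3.438 V each, V_pack = 34.38 V

34.38 V


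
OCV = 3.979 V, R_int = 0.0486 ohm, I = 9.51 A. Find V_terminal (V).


IR drop = 9.51 * 0.0486 = 0.46219 V
V = 3.979 - 0.46219 = 3.517 V

3.517 V


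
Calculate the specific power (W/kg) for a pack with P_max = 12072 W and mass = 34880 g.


Convert: m = 34880 g = 34.88 kg
Specific power = 12072 W / 34.88 kg = 346.1 W/kg

346.1 W/kg


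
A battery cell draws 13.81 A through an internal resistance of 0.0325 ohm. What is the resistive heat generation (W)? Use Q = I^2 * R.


I^2 = 190.72
Q = 190.72 * 0.0325 = 6.198 W

6.198 W


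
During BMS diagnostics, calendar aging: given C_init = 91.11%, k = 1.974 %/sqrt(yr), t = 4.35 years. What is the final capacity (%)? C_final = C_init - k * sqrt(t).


Step 1: sqrt(4.35 yr) = 2.0857
Step 2: drop = 1.974 * 2.0857 = 4.1172
Step 3: C_final = 91.11 - 4.1172 = 86.99%

86.99%


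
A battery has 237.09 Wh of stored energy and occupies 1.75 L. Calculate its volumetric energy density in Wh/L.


ED = E / V = 237.09 / 1.75 = 135.5 Wh/L

135.5 Wh/L


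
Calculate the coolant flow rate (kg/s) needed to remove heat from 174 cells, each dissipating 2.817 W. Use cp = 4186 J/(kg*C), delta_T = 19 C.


Step 1: Total heat Q = 174 * 2.817 W = 490.16 W
Step 2: denom = cp * dT = 4186 * 19 = 79534
Step 3: m_dot = 490.16 / 79534 = 0.006163 kg/s

0.006163 kg/s


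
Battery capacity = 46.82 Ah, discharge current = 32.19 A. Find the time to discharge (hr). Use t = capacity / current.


Runtime = 46.82 Ah / 32.19 A = 1.454 hr

1.454 hr


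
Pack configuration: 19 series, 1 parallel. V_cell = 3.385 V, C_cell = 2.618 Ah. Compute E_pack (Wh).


V_pack = 19 * 3.385 = 64.315 V
C_pack = 1 * 2.618 = 2.618 Ah
E = V_pack * C_pack = 64.315 * 2.618 = 168.4 Wh

168.4 Wh


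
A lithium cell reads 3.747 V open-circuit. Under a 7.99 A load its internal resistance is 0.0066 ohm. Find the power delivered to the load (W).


Step 1: V_terminal = OCV - I*R = 3.747 - 7.99 * 0.0066 = 3.6943 V
Step 2: P_out = V_terminal * I = 3.6943 * 7.99 = 29.52 W

29.52 W


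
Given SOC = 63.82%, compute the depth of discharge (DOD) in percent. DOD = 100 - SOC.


DOD = 100 - SOC = 100 - 63.82 = 36.18%

36.18%


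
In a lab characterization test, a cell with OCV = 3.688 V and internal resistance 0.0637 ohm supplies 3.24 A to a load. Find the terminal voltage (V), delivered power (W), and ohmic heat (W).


Step 1: V_terminal = OCV - I*R = 3.688 - 3.24 * 0.0637 = 3.4816 V
Step 2: P_out = V_terminal * I = 3.4816 * 3.24 = 11.28 W
Step 3: Q = I^2 * R = 3.24^2 * 0.0637 = 0.6687 W

V=3.4816 V, P=11.28 W, Q=0.6687 W


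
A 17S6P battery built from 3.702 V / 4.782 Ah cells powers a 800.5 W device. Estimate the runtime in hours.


Step 1: E_pack = Ns * V_cell * Np * C_cell = 17 * 3.702 * 6 * 4.782 = 1805.7 Wh
Step 2: t = E_pack / P = 1805.7 / 800.5 = 2.256 hr

2.256 hr


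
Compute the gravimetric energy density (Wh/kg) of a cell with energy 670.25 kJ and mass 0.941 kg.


Convert: E = 670.25 kJ = 186.18 Wh
ED = E / m = 186.18 / 0.941 = 197.9 Wh/kg

197.9 Wh/kg


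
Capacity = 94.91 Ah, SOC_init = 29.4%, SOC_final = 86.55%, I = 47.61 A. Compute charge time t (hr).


delta_Ah = 94.91 * (86.55 - 29.4) / 100 = 54.241 Ah
t = delta_Ah / I = 54.241 / 47.61 = 1.139 hr

1.139 hr


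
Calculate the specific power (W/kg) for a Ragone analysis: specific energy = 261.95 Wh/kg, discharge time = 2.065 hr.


Specific power = 261.95 Wh/kg / 2.065 hr = 126.9 W/kg

126.9 W/kg


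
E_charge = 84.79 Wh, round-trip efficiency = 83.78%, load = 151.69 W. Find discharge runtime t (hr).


Step 1: E_discharge = eta/100 * E_charge = 83.78/100 * 84.79 = 71.037 Wh
Step 2: t = E_discharge / P = 71.037 / 151.69 = 0.4683 hr

0.4683 hr


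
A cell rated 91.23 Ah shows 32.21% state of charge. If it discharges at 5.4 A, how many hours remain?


Step 1: remaining = SOC/100 * C_total = 32.21/100 * 91.23 = 29.385 Ah
Step 2: t = remaining / I = 29.385 / 5.4 = 5.442 hr

5.442 hr


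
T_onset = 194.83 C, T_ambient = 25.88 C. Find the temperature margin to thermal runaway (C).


margin = T_onset - T_ambient = 194.83 - 25.88 = 168.95 C

168.95 C


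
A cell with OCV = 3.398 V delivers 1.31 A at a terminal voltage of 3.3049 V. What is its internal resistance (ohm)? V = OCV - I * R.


R = (OCV - V) / I = (3.398 - 3.3049) / 1.31 = 0.07107 ohm

0.07107 ohm


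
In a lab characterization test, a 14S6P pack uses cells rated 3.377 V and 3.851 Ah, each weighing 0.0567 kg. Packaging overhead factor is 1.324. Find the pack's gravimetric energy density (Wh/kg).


Step 1: V_pack = 14 * 3.377 = 47.278 V
Step 2: C_pack = 6 * 3.851 = 23.106 Ah
Step 3: E_pack = V_pack * C_pack = 47.278 * 23.106 = 1092.4 Wh
Step 4: m_pack = 14 * 6 * 0.0567 * 1.324 = 6.3059 kg
Step 5: ED = E_pack / m_pack = 1092.4 / 6.3059 = 173.2 Wh/kg

173.2 Wh/kg


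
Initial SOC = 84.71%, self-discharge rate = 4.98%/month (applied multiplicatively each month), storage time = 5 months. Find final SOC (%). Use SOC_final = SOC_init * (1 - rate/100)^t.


Monthly retention factor = 1 - 4.98/100 = 0.9502
Over 5 months: factor^5 = 0.7746
SOC_final = 84.71 * 0.7746 = 65.62%

65.62%


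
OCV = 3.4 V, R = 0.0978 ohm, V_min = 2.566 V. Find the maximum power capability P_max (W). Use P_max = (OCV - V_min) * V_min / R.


dV = OCV - V_min = 0.834 V (so I_max = dV / R)
P_max = dV * V_min / R = 0.834 * 2.566 / 0.0978 = 21.88 W

21.88 W


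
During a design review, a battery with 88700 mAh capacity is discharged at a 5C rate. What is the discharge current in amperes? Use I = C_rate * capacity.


Convert: capacity = 88700 mAh = 88.7 Ah
At 5C: I = 5 * 88.7 Ah = 443.5 A

443.5 A


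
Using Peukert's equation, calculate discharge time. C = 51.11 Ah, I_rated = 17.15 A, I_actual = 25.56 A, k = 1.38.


Step 1: t_rated = C / I_rated = 51.11 / 17.15 = 2.9802 hr
Step 2: ratio = 17.15 / 25.56 = 0.67097
Step 3: ratio^k = 0.67097^1.38 = 0.57657
Step 4: t = t_rated * ratio^k = 2.9802 * 0.57657 = 1.718 hr

1.718 hr


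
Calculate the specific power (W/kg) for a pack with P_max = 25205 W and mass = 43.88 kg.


Specific power = 25205 W / 43.88 kg = 574.4 W/kg

574.4 W/kg


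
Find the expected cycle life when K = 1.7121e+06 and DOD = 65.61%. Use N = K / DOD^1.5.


DOD^1.5 = 531.44
N = K / DOD^1.5 = 1.7121e+06 / 531.44 = 3222

3222 cycles


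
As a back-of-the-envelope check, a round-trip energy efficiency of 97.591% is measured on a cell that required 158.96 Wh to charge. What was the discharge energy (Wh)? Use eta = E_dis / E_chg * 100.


E_dis = eta/100 * E_chg = 97.591/100 * 158.96 = 155.1 Wh

155.1 Wh


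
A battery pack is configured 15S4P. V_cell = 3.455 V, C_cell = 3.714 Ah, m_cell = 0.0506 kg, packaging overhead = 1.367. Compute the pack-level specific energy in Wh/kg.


Step 1: V_pack = 15 * 3.455 = 51.825 V
Step 2: C_pack = 4 * 3.714 = 14.856 Ah
Step 3: E_pack = V_pack * C_pack = 51.825 * 14.856 = 769.91 Wh
Step 4: m_pack = 15 * 4 * 0.0506 * 1.367 = 4.1502 kg
Step 5: ED = E_pack / m_pack = 769.91 / 4.1502 = 185.5 Wh/kg

185.5 Wh/kg


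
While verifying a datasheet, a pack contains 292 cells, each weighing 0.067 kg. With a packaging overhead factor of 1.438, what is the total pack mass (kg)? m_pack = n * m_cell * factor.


Cell mass sum = 292 * 0.067 = 19.564 kg
With overhead 1.438: m_pack = 19.564 * 1.438 = 28.13 kg

28.13 kg


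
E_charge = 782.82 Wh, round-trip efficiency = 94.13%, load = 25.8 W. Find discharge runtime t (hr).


Step 1: E_discharge = eta/100 * E_charge = 94.13/100 * 782.82 = 736.87 Wh
Step 2: t = E_discharge / P = 736.87 / 25.8 = 28.56 hr

28.56 hr


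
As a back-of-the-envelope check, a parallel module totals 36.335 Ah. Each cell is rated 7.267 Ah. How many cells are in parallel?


n = C_total / C_cell = 36.335 / 7.267 = 5

5


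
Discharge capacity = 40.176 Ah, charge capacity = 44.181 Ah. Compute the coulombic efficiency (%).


eta_c = Q_dis / Q_chg * 100 = 40.176 / 44.181 * 100 = 90.94%

90.94%


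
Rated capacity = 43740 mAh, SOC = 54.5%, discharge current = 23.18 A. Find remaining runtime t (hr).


Convert: C_total = 43740 mAh = 43.74 Ah
Step 1: remaining = SOC/100 * C_total = 54.5/100 * 43.74 = 23.838 Ah
Step 2: t = remaining / I = 23.838 / 23.18 = 1.028 hr

1.028 hr


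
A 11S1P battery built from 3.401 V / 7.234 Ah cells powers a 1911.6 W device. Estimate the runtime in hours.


Step 1: E_pack = Ns * V_cell * Np * C_cell = 11 * 3.401 * 1 * 7.234 = 270.63 Wh
Step 2: t = E_pack / P = 270.63 / 1911.6 = 0.1416 hr

0.1416 hr


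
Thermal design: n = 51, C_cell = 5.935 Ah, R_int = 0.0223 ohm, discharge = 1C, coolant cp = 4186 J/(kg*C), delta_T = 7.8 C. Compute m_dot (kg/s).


Step 1: I = 1 * 5.935 = 5.935 A
Step 2: Q_cell = I^2 * R = 5.935^2 * 0.0223 = 0.7855 W
Step 3: Q_total = 51 * 0.7855 = 40.061 W
Step 4: m_dot = Q_total / (cp * dT) = 40.061 / (4186 * 7.8) = 0.001227 kg/s

0.001227 kg/s


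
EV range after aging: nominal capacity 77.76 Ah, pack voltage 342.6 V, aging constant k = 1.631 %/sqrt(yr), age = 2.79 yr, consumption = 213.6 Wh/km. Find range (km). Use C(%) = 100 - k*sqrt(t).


Step 1: capacity retention = 100 - 1.631 * sqrt(2.79) = 100 - 1.631 * 1.6703 = 97.276%
Step 2: C_now = 77.76 * 97.276/100 = 75.642 Ah
Step 3: E_pack = V * C_now = 342.6 * 75.642 = 25915 Wh
Step 4: range = E_pack / consumption = 25915 / 213.6 = 121.3 km

121.3 km


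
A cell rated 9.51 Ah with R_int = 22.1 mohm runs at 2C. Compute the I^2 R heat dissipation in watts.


Convert: R = 22.1 mohm = 0.0221 ohm
Step 1: I = C_rate * capacity = 2 * 9.51 = 19.02 A
Step 2: Q = I^2 * R = 19.02^2 * 0.0221 = 361.76 * 0.0221 = 7.995 W

7.995 W


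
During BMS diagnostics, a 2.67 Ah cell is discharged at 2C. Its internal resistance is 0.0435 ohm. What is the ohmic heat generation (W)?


Step 1: I = C_rate * capacity = 2 * 2.67 = 5.34 A
Step 2: Q = I^2 * R = 5.34^2 * 0.0435 = 28.516 * 0.0435 = 1.240 W

1.240 W


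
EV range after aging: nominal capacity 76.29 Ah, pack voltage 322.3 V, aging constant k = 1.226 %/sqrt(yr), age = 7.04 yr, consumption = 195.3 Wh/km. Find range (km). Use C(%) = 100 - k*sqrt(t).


Step 1: capacity retention = 100 - 1.226 * sqrt(7.04) = 100 - 1.226 * 2.6533 = 96.747%
Step 2: C_now = 76.29 * 96.747/100 = 73.808 Ah
Step 3: E_pack = V * C_now = 322.3 * 73.808 = 23788 Wh
Step 4: range = E_pack / consumption = 23788 / 195.3 = 121.8 km

121.8 km


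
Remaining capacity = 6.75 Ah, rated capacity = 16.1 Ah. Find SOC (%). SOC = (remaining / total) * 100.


SOC% = 6.75 / 16.1 * 100 = 41.93%

41.93%


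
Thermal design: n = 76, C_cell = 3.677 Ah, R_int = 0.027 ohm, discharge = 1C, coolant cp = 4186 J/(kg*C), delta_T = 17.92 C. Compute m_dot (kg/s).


Step 1: I = 1 * 3.677 = 3.677 A
Step 2: Q_cell = I^2 * R = 3.677^2 * 0.027 = 0.36505 W
Step 3: Q_total = 76 * 0.36505 = 27.744 W
Step 4: m_dot = Q_total / (cp * dT) = 27.744 / (4186 * 17.92) = 3.699e-04 kg/s

3.699e-04 kg/s


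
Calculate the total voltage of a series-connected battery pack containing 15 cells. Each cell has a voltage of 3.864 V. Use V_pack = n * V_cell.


V_pack = n * V_cell = 15 * 3.864 = 57.96 V

57.96 V


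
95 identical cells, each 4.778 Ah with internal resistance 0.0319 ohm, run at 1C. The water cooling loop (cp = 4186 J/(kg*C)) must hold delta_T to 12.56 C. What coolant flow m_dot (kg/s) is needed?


Step 1: I = 1 * 4.778 = 4.778 A
Step 2: Q_cell = I^2 * R = 4.778^2 * 0.0319 = 0.72825 W
Step 3: Q_total = 95 * 0.72825 = 69.184 W
Step 4: m_dot = Q_total / (cp * dT) = 69.184 / (4186 * 12.56) = 0.001316 kg/s

0.001316 kg/s


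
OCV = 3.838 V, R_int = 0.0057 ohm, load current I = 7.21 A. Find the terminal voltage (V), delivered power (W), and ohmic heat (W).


Step 1: V_terminal = OCV - I*R = 3.838 - 7.21 * 0.0057 = 3.7969 V
Step 2: P_out = V_terminal * I = 3.7969 * 7.21 = 27.38 W
Step 3: Q = I^2 * R = 7.21^2 * 0.0057 = 0.2963 W

V=3.7969 V, P=27.38 W, Q=0.2963 W


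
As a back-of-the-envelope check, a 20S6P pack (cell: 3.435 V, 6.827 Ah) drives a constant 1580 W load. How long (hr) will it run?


Step 1: E_pack = Ns * V_cell * Np * C_cell = 20 * 3.435 * 6 * 6.827 = 2814.1 Wh
Step 2: t = E_pack / P = 2814.1 / 1580 = 1.781 hr

1.781 hr


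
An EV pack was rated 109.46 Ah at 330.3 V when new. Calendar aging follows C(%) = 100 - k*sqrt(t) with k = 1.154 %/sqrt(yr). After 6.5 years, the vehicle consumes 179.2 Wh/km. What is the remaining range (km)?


Step 1: capacity retention = 100 - 1.154 * sqrt(6.5) = 100 - 1.154 * 2.5495 = 97.058%
Step 2: C_now = 109.46 * 97.058/100 = 106.24 Ah
Step 3: E_pack = V * C_now = 330.3 * 106.24 = 35091 Wh
Step 4: range = E_pack / consumption = 35091 / 179.2 = 195.8 km

195.8 km


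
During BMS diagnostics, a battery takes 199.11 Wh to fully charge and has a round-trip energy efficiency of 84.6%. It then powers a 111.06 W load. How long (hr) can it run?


Step 1: E_discharge = eta/100 * E_charge = 84.6/100 * 199.11 = 168.45 Wh
Step 2: t = E_discharge / P = 168.45 / 111.06 = 1.517 hr

1.517 hr


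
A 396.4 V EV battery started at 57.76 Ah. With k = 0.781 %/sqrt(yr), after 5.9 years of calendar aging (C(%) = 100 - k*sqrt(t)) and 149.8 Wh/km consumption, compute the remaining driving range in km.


Step 1: capacity retention = 100 - 0.781 * sqrt(5.9) = 100 - 0.781 * 2.429 = 98.103%
Step 2: C_now = 57.76 * 98.103/100 = 56.664 Ah
Step 3: E_pack = V * C_now = 396.4 * 56.664 = 22462 Wh
Step 4: range = E_pack / consumption = 22462 / 149.8 = 149.9 km

149.9 km


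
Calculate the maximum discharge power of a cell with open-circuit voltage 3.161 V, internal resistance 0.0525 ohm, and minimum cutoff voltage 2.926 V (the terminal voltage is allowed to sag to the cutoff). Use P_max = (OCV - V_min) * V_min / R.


P_max = (OCV - V_min) * V_min / R = (3.161 - 2.926) * 2.926 / 0.0525 = 0.235 * 2.926 / 0.0525 = 13.10 W

13.10 W


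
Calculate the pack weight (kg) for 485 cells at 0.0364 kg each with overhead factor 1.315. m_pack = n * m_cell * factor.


Cell mass sum = 485 * 0.0364 = 17.654 kg
With overhead 1.315: m_pack = 17.654 * 1.315 = 23.22 kg

23.22 kg


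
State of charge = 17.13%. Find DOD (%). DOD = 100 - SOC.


DOD = 100 - SOC = 100 - 17.13 = 82.87%

82.87%


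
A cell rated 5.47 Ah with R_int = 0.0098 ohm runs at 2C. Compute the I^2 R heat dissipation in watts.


Step 1: I = C_rate * capacity = 2 * 5.47 = 10.94 A
Step 2: Q = I^2 * R = 10.94^2 * 0.0098 = 119.68 * 0.0098 = 1.173 W

1.173 W


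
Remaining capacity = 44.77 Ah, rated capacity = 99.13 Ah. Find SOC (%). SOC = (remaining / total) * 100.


SOC = (remaining / total) * 100 = (44.77 / 99.13) * 100 = 45.16%

45.16%


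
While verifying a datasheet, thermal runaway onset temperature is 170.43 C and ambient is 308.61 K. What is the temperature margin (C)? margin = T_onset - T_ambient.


Convert: T_ambient = 308.61 K = 35.46 C
margin = 170.43 - 35.46 = 134.97 C

134.97 C


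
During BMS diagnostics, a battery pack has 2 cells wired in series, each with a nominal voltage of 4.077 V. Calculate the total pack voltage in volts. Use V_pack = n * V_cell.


V_pack = n * V_cell = 2 * 4.077 = 8.154 V

8.154 V


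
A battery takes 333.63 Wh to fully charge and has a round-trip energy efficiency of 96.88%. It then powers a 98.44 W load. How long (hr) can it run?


Step 1: E_discharge = eta/100 * E_charge = 96.88/100 * 333.63 = 323.22 Wh
Step 2: t = E_discharge / P = 323.22 / 98.44 = 3.283 hr

3.283 hr


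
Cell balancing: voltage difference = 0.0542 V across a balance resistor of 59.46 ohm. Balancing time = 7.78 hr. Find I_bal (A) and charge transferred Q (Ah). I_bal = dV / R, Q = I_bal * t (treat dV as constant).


First, Ohm's law: I_bal = 0.0542 V / 59.46 ohm = 9.1154e-04 A
Then Q = I * t = 9.1154e-04 A * 7.78 hr = 0.007092 Ah

I=9.1154e-04 A, Q=0.007092 Ah


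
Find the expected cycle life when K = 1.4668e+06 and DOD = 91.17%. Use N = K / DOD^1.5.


DOD^1.5 = 870.52
N = K / DOD^1.5 = 1.4668e+06 / 870.52 = 1685

1685 cycles


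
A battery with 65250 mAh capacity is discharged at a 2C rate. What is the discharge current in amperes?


Convert: capacity = 65250 mAh = 65.25 Ah
I = C_rate * capacity = 2 * 65.25 = 130.5 A

130.5 A
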